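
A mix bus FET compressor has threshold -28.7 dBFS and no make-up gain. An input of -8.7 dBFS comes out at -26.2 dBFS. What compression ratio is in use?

Input overshoot = -8.7 − (-28.7) = 20 dB; output overshoot = -26.2 − (-28.7) = 2.5 dB.
Ratio = 20 / 2.5 = 8.

8:1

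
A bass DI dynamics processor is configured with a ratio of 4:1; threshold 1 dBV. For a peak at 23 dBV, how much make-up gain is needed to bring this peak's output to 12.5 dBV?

6 dB

The peak compresses to 1 + 22/4 = 6.5 dBV.
To reach 12.5 dBV requires 12.5 − 6.5 = 6 dB of make-up.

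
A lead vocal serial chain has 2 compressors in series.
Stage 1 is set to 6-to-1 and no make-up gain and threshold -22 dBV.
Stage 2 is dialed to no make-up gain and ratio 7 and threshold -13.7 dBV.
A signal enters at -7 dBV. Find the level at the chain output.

Stage 1: overshoot 15 dB → 15/6 = 2.5 dB → -19.5 dBV.
Stage 2: -19.5 dBV is at or below the -13.7 dBV threshold — no compression; output -19.5 dBV.

-19.5 dBV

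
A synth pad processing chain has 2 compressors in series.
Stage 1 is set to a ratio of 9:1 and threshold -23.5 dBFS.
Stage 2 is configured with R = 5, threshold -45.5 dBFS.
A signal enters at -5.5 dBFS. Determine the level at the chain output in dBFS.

Stage 1: -5.5 dBFS is 18 dB over -23.5 dBFS; at 9:1 that becomes 2 dB over, giving -21.5 dBFS.
Stage 2: 24 dB above -45.5 dBFS, reduced 5:1 to 4.8 dB above → -40.7 dBFS.

-40.7 dBFS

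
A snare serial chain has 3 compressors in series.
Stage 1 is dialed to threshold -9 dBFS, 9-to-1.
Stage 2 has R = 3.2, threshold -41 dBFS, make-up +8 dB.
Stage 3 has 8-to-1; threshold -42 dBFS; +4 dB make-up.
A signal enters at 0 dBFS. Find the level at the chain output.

Stage 1: 0 dBFS is 9 dB over -9 dBFS; at 9:1 that becomes 1 dB over, giving -8 dBFS.
Stage 2: -8 dBFS is 33 dB over -41 dBFS; at 3.2:1 that becomes 10.3125 dB over, giving -30.6875 dBFS; +8 dB make-up → -22.6875 dBFS.
Stage 3: -22.6875 dBFS is 19.3125 dB over -42 dBFS; at 8:1 that becomes 2.414062 dB over, giving -39.585938 dBFS; +4 dB make-up → -35.585938 dBFS.

-35.585938 dBFS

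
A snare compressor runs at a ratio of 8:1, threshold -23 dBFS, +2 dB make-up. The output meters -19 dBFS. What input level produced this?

-7 dBFS

Before make-up, the level was -19 − 2 = -21 dBFS.
That's 2 dB above the -23 dBFS threshold.
Undo the ratio: input overshoot = 2 × 8 = 16 dB, giving input = -7 dBFS.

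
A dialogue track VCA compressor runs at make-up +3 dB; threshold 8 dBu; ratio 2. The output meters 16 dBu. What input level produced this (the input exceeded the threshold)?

18 dBu

Before make-up, the level was 16 − 3 = 13 dBu.
The compressed level sits 13 − 8 = 5 dB over threshold.
Before 2:1 compression the overshoot was 5 × 2 = 10 dB, so input = 8 + 10 = 18 dBu.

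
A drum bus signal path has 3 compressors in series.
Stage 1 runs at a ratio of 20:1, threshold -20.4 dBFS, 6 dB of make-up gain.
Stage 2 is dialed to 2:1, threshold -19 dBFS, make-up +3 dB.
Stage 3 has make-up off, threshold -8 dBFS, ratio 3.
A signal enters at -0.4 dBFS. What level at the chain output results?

Stage 1: 20 dB above -20.4 dBFS, reduced 20:1 to 1 dB above → -19.4 dBFS; +6 dB make-up → -13.4 dBFS.
Stage 2: -13.4 dBFS is 5.6 dB over -19 dBFS; at 2:1 that becomes 2.8 dB over, giving -16.2 dBFS; +3 dB make-up → -13.2 dBFS.
Stage 3: -13.2 dBFS ≤ -8 dBFS, so stage 3 doesn't engage; output -13.2 dBFS.

-13.2 dBFS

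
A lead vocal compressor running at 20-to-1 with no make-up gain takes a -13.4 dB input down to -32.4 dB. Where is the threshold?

Gain reduction = -13.4 − (-32.4) = 19 dB; output overshoot = GR / (R − 1) = 19 / 19 = 1 dB.
Threshold = output − output overshoot = -32.4 − 1 = -33.4 dB.

-33.4 dB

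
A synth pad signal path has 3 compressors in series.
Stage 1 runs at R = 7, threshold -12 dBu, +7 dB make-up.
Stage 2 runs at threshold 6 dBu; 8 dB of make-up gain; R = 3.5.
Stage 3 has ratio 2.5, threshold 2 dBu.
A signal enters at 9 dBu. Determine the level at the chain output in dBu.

3.6 dBu

Stage 1: 21 dB above -12 dBu, reduced 7:1 to 3 dB above → -9 dBu; +7 dB make-up → -2 dBu.
Stage 2: below threshold (-2 ≤ 6); passes unchanged; make-up brings it to 6 dBu.
Stage 3: 4 dB above 2 dBu, reduced 2.5:1 to 1.6 dB above → 3.6 dBu.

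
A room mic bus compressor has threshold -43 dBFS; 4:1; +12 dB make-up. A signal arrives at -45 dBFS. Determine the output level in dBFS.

-33 dBFS

-45 dBFS is 2 dB below the -43 dBFS threshold, so no gain reduction is applied.
Make-up gain adds 12 dB: -45 + 12 = -33 dBFS.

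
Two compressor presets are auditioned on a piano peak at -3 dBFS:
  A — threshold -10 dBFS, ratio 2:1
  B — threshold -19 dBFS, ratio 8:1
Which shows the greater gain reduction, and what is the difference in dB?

B, by 10.5 dB

A: GR = 7 − 7/2 = 3.5 dB.
B: GR = 16 − 16/8 = 14 dB.
Difference: 10.5 dB in favour of B.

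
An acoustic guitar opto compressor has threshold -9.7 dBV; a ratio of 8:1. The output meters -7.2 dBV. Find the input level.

That's 2.5 dB above the -9.7 dBV threshold.
Before 8:1 compression the overshoot was 2.5 × 8 = 20 dB, so input = -9.7 + 20 = 10.3 dBV.

10.3 dBV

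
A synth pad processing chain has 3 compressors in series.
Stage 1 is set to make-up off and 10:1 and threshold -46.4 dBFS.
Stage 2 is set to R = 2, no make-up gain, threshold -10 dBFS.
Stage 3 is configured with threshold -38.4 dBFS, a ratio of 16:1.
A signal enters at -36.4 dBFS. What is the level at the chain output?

Stage 1: -36.4 dBFS is 10 dB over -46.4 dBFS; at 10:1 that becomes 1 dB over, giving -45.4 dBFS.
Stage 2: -45.4 dBFS is at or below the -10 dBFS threshold — no compression; output -45.4 dBFS.
Stage 3: -45.4 dBFS is at or below the -38.4 dBFS threshold — no compression; output -45.4 dBFS.

-45.4 dBFS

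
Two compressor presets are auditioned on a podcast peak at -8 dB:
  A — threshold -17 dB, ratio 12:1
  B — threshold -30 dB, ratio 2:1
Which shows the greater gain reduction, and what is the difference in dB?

B, by 2.75 dB

A: overshoot 9 dB → output overshoot 0.75 dB → GR 8.25 dB.
B: overshoot 22 dB → output overshoot 11 dB → GR 11 dB.
B applies 2.75 dB more gain reduction.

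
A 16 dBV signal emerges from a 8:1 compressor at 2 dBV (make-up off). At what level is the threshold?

0 dBV

Input is 16 dB above T (since output overshoot × R = input overshoot: (2 − T)·8 = 16 − T gives T = 0 dBV).
Check: 0 + (16 − 0)/8 = 0 + 2 = 2 dBV. ✓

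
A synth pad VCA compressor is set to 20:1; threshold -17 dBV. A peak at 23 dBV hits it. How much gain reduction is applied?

Overshoot = 23 − (-17) = 40 dB.
After 20:1 compression the overshoot becomes 40/20 = 2 dB.
So the signal is attenuated by 40 − 2 = 38 dB.

38 dB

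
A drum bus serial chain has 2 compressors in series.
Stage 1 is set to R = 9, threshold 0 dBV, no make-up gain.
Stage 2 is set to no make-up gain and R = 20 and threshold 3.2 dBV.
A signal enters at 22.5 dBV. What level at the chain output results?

Stage 1: overshoot 22.5 dB → 22.5/9 = 2.5 dB → 2.5 dBV.
Stage 2: 2.5 dBV is at or below the 3.2 dBV threshold — no compression; output 2.5 dBV.

2.5 dBV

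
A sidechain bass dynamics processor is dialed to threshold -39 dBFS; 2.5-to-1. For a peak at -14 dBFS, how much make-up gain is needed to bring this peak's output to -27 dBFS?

Without make-up, output = threshold + overshoot/2.5 = -39 + 10 = -29 dBFS.
Gap to target: 2 dB.

2 dB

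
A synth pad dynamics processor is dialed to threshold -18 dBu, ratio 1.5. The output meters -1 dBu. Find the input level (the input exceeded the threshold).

That's 17 dB above the -18 dBu threshold.
Input overshoot = R × output overshoot = 25.5 dB → input = -18 + 25.5 = 7.5 dBu.

7.5 dBu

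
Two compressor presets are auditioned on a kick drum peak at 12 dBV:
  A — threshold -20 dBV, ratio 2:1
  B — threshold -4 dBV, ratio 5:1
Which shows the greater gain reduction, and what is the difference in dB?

A, by 3.2 dB

A: overshoot 32 dB → output overshoot 16 dB → GR 16 dB.
B: overshoot 16 dB → output overshoot 3.2 dB → GR 12.8 dB.
Difference: 3.2 dB in favour of A.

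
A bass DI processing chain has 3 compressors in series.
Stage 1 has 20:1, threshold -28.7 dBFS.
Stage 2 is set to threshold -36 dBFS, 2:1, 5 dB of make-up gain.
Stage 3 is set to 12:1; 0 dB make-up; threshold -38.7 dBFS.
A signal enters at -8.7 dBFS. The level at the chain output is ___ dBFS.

-37.7125 dBFS

Stage 1: 20 dB above -28.7 dBFS, reduced 20:1 to 1 dB above → -27.7 dBFS.
Stage 2: 8.3 dB above -36 dBFS, reduced 2:1 to 4.15 dB above → -31.85 dBFS; +5 dB make-up → -26.85 dBFS.
Stage 3: overshoot 11.85 dB → 11.85/12 = 0.9875 dB → -37.7125 dBFS.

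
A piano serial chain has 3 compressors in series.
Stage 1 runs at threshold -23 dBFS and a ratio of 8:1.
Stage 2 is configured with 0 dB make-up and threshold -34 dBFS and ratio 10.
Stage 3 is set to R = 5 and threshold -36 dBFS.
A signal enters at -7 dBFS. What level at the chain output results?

-35.34 dBFS

Stage 1: 16 dB above -23 dBFS, reduced 8:1 to 2 dB above → -21 dBFS.
Stage 2: -21 dBFS is 13 dB over -34 dBFS; at 10:1 that becomes 1.3 dB over, giving -32.7 dBFS.
Stage 3: -32.7 dBFS is 3.3 dB over -36 dBFS; at 5:1 that becomes 0.66 dB over, giving -35.34 dBFS.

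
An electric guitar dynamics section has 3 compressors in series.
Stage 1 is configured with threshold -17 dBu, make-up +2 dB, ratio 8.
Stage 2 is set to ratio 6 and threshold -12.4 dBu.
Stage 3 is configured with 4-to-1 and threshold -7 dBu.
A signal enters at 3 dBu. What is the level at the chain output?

Stage 1: 20 dB above -17 dBu, reduced 8:1 to 2.5 dB above → -14.5 dBu; +2 dB make-up → -12.5 dBu.
Stage 2: below threshold (-12.5 ≤ -12.4); passes unchanged; output -12.5 dBu.
Stage 3: below threshold (-12.5 ≤ -7); passes unchanged; output -12.5 dBu.

-12.5 dBu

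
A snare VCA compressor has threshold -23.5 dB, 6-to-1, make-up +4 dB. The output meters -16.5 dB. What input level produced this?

Stripping the +4 dB make-up gives -20.5 dB at the gain stage.
The compressed level sits -20.5 − (-23.5) = 3 dB over threshold.
Input overshoot = R × output overshoot = 18 dB → input = -23.5 + 18 = -5.5 dB.

-5.5 dB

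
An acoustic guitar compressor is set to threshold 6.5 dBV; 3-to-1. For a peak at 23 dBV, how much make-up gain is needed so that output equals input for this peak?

The peak compresses to 6.5 + 16.5/3 = 12 dBV.
To reach 23 dBV requires 23 − 12 = 11 dB of make-up.

11 dB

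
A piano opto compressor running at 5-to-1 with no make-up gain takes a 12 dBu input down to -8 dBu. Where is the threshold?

-13 dBu

Input is 25 dB above T (since output overshoot × R = input overshoot: (-8 − T)·5 = 12 − T gives T = -13 dBu).
Check: -13 + (12 − (-13))/5 = -13 + 5 = -8 dBu. ✓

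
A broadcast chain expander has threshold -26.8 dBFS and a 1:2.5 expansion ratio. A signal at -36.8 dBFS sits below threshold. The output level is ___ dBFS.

-51.8 dBFS

Below threshold, a 1:2.5 expander applies gain = (2.5−1)×(T − x) of attenuation.
(2.5−1) × 10 = 15 dB, so output = -36.8 − 15 = -51.8 dBFS.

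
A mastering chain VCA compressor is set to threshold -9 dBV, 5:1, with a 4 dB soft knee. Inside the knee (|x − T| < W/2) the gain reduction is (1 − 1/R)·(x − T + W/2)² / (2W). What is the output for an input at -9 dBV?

x − T + W/2 = -9 − (-9) + 2 = 2.
GR = (1 − 1/5) × 2² / 8 = 0.8 × 4 / 8 = 0.4 dB.
Output = -9 − 0.4 = -9.4 dBV.

-9.4 dBV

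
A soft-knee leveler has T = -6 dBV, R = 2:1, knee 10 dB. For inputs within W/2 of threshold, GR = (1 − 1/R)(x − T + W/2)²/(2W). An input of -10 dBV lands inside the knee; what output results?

x − T + W/2 = -10 − (-6) + 5 = 1.
GR = (1 − 1/2) × 1² / 20 = 0.5 × 1 / 20 = 0.025 dB.
Output = -10 − 0.025 = -10.025 dBV.

-10.025 dBV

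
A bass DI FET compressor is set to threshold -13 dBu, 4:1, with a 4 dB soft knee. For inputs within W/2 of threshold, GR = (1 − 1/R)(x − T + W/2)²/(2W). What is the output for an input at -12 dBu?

x − T + W/2 = -12 − (-13) + 2 = 3.
GR = (1 − 1/4) × 3² / 8 = 0.75 × 9 / 8 = 0.84375 dB.
Output = -12 − 0.84375 = -12.84375 dBu.

-12.84375 dBu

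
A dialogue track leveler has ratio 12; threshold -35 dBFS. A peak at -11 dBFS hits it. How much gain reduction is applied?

22 dB

The signal is 24 dB above threshold.
At 12:1, output sits 24/12 = 2 dB above threshold.
So the signal is attenuated by 24 − 2 = 22 dB.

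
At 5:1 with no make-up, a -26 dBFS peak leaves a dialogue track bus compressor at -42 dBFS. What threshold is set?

Let T be the threshold. Output overshoot = (input overshoot)/R, so -42 − T = (-26 − T)/5.
5·(-42 − T) = -26 − T → 4·T = -210 − (-26) = -184.
T = -184/4 = -46 dBFS.

-46 dBFS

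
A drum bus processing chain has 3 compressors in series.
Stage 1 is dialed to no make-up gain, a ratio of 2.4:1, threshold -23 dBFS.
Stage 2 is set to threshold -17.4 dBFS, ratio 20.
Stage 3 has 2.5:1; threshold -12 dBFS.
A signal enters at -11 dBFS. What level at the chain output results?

Stage 1: 12 dB above -23 dBFS, reduced 2.4:1 to 5 dB above → -18 dBFS.
Stage 2: -18 dBFS ≤ -17.4 dBFS, so stage 2 doesn't engage; output -18 dBFS.
Stage 3: below threshold (-18 ≤ -12); passes unchanged; output -18 dBFS.

-18 dBFS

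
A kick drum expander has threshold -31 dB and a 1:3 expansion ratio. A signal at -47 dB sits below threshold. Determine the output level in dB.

Undershoot = (-31) − (-47) = 16 dB.
At 1:3, that expands to 48 dB under threshold.
Output = -31 − 48 = -79 dB.

-79 dB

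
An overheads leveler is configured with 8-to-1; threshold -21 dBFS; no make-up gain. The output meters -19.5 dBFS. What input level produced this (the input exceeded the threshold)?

That's 1.5 dB above the -21 dBFS threshold.
Input overshoot = R × output overshoot = 12 dB → input = -21 + 12 = -9 dBFS.

-9 dBFS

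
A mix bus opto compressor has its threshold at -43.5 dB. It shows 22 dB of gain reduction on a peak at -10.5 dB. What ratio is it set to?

Input overshoot = -10.5 − (-43.5) = 33 dB.
Output overshoot = 33 − 22 = 11 dB.
Ratio = input overshoot / output overshoot = 33 / 11 = 3.

3:1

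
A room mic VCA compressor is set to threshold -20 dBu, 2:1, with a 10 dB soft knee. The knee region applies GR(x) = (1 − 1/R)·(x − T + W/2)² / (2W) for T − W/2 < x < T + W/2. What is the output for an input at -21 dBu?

-21.4 dBu

x − T + W/2 = -21 − (-20) + 5 = 4.
GR = (1 − 1/2) × 4² / 20 = 0.5 × 16 / 20 = 0.4 dB.
Output = -21 − 0.4 = -21.4 dBu.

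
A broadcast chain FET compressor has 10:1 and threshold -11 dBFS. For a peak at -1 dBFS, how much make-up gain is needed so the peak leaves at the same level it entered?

9 dB

Without make-up, output = threshold + overshoot/10 = -11 + 1 = -10 dBFS.
Gap to target: 9 dB.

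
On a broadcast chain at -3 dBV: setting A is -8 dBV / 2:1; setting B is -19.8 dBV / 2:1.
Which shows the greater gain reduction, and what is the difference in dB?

B, by 5.9 dB

A: GR = 5 − 5/2 = 2.5 dB.
B: GR = 16.8 − 16.8/2 = 8.4 dB.
Difference: 5.9 dB in favour of B.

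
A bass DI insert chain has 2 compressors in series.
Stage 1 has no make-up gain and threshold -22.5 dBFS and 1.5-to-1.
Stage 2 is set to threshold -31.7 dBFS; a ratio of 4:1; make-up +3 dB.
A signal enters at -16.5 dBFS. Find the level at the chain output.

-25.4 dBFS

Stage 1: 6 dB above -22.5 dBFS, reduced 1.5:1 to 4 dB above → -18.5 dBFS.
Stage 2: overshoot 13.2 dB → 13.2/4 = 3.3 dB → -28.4 dBFS; +3 dB make-up → -25.4 dBFS.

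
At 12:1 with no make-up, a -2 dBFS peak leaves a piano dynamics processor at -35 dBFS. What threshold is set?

Gain reduction = -2 − (-35) = 33 dB; output overshoot = GR / (R − 1) = 33 / 11 = 3 dB.
Threshold = output − output overshoot = -35 − 3 = -38 dBFS.

-38 dBFS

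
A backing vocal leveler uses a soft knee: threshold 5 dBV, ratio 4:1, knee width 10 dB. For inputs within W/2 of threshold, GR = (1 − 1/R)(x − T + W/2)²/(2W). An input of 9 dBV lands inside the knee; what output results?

5.9625 dBV

x − T + W/2 = 9 − 5 + 5 = 9.
GR = (1 − 1/4) × 9² / 20 = 0.75 × 81 / 20 = 3.0375 dB.
Output = 9 − 3.0375 = 5.9625 dBV.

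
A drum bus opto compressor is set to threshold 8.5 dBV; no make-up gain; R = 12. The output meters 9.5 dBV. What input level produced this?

The compressed level sits 9.5 − 8.5 = 1 dB over threshold.
Undo the ratio: input overshoot = 1 × 12 = 12 dB, giving input = 20.5 dBV.

20.5 dBV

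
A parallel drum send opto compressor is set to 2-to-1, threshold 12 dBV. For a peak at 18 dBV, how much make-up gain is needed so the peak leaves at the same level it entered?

Overshoot 6 dB → 6/2 = 3 dB after compression, so the compressed level is 12 + 3 = 15 dBV.
Make-up = target − compressed = 18 − 15 = 3 dB.

3 dB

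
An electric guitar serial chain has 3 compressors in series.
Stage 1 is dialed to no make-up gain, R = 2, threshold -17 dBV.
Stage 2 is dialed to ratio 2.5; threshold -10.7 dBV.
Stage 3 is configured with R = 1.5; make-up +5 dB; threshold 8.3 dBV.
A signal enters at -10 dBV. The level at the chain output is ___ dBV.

Stage 1: 7 dB above -17 dBV, reduced 2:1 to 3.5 dB above → -13.5 dBV.
Stage 2: -13.5 dBV ≤ -10.7 dBV, so stage 2 doesn't engage; output -13.5 dBV.
Stage 3: -13.5 dBV is at or below the 8.3 dBV threshold — no compression; make-up brings it to -8.5 dBV.

-8.5 dBV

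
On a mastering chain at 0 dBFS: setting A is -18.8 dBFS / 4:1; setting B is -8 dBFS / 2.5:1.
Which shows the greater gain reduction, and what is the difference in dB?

A, by 9.3 dB

A: overshoot 18.8 dB → output overshoot 4.7 dB → GR 14.1 dB.
B: overshoot 8 dB → output overshoot 3.2 dB → GR 4.8 dB.
A applies 9.3 dB more gain reduction.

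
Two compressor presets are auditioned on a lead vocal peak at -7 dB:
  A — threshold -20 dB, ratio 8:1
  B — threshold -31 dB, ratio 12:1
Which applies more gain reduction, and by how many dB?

A: overshoot 13 dB → output overshoot 1.625 dB → GR 11.375 dB.
B: overshoot 24 dB → output overshoot 2 dB → GR 22 dB.
B reduces 10.625 dB more.

B, by 10.625 dB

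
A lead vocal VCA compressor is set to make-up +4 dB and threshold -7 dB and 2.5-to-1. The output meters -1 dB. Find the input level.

-2 dB

Before make-up, the level was -1 − 4 = -5 dB.
The compressed level sits -5 − (-7) = 2 dB over threshold.
Before 2.5:1 compression the overshoot was 2 × 2.5 = 5 dB, so input = -7 + 5 = -2 dB.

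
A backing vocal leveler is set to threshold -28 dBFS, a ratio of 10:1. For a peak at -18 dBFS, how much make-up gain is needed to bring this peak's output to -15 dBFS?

The peak compresses to -28 + 10/10 = -27 dBFS.
To reach -15 dBFS requires -15 − (-27) = 12 dB of make-up.

12 dB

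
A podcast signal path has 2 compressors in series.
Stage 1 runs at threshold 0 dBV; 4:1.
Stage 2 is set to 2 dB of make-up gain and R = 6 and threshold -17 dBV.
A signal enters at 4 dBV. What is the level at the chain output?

Stage 1: overshoot 4 dB → 4/4 = 1 dB → 1 dBV.
Stage 2: overshoot 18 dB → 18/6 = 3 dB → -14 dBV; +2 dB make-up → -12 dBV.

-12 dBV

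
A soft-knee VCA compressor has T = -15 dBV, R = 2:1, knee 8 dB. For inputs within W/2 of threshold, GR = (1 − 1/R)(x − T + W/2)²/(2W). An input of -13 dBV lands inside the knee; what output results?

x − T + W/2 = -13 − (-15) + 4 = 6.
GR = (1 − 1/2) × 6² / 16 = 0.5 × 36 / 16 = 1.125 dB.
Output = -13 − 1.125 = -14.125 dBV.

-14.125 dBV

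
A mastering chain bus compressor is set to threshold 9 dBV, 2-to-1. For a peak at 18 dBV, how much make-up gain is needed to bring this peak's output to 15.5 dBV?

2 dB

Overshoot 9 dB → 9/2 = 4.5 dB after compression, so the compressed level is 9 + 4.5 = 13.5 dBV.
Make-up = target − compressed = 15.5 − 13.5 = 2 dB.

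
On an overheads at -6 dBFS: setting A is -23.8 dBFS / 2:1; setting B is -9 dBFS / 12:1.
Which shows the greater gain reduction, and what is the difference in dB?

A, by 6.15 dB

A: overshoot 17.8 dB → output overshoot 8.9 dB → GR 8.9 dB.
B: overshoot 3 dB → output overshoot 0.25 dB → GR 2.75 dB.
A applies 6.15 dB more gain reduction.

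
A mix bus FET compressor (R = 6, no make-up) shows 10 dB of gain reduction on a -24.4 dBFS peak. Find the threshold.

-36.4 dBFS

Let T be the threshold. Output overshoot = (input overshoot)/R, so -34.4 − T = (-24.4 − T)/6.
6·(-34.4 − T) = -24.4 − T → 5·T = -206.4 − (-24.4) = -182.
T = -182/5 = -36.4 dBFS.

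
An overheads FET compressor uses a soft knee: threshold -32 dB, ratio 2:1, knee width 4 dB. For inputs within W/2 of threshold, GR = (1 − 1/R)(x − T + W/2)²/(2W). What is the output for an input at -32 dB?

-32.25 dB

x − T + W/2 = -32 − (-32) + 2 = 2.
GR = (1 − 1/2) × 2² / 8 = 0.5 × 4 / 8 = 0.25 dB.
Output = -32 − 0.25 = -32.25 dB.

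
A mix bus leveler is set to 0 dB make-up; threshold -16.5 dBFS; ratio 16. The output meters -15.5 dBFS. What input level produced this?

-0.5 dBFS

Post-compression overshoot = -15.5 − (-16.5) = 1 dB.
Before 16:1 compression the overshoot was 1 × 16 = 16 dB, so input = -16.5 + 16 = -0.5 dBFS.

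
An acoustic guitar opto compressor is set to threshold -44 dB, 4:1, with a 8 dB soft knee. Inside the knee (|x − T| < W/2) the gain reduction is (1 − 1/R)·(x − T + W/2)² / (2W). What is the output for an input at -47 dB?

-47.046875 dB

x − T + W/2 = -47 − (-44) + 4 = 1.
GR = (1 − 1/4) × 1² / 16 = 0.75 × 1 / 16 = 0.046875 dB.
Output = -47 − 0.046875 = -47.046875 dB.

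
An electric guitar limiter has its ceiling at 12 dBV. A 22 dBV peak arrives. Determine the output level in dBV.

12 dBV

At ∞:1, everything above 12 dBV is held at the ceiling.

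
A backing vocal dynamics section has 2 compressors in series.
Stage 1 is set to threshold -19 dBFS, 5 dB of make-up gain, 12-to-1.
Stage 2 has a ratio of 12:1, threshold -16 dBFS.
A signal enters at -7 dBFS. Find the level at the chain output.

Stage 1: -7 dBFS is 12 dB over -19 dBFS; at 12:1 that becomes 1 dB over, giving -18 dBFS; +5 dB make-up → -13 dBFS.
Stage 2: -13 dBFS is 3 dB over -16 dBFS; at 12:1 that becomes 0.25 dB over, giving -15.75 dBFS.

-15.75 dBFS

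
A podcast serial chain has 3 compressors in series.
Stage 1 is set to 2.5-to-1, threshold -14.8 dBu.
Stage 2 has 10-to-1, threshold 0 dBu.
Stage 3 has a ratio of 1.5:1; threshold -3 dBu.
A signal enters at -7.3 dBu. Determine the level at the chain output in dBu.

Stage 1: overshoot 7.5 dB → 7.5/2.5 = 3 dB → -11.8 dBu.
Stage 2: below threshold (-11.8 ≤ 0); passes unchanged; output -11.8 dBu.
Stage 3: -11.8 dBu is at or below the -3 dBu threshold — no compression; output -11.8 dBu.

-11.8 dBu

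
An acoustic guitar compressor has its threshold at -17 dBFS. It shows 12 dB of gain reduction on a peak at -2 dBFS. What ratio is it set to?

5:1

Input overshoot = -2 − (-17) = 15 dB.
Output overshoot = 15 − 12 = 3 dB.
Ratio = input overshoot / output overshoot = 15 / 3 = 5.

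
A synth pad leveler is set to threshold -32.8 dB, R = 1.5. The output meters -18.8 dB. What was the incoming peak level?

-11.8 dB

The compressed level sits -18.8 − (-32.8) = 14 dB over threshold.
Before 1.5:1 compression the overshoot was 14 × 1.5 = 21 dB, so input = -32.8 + 21 = -11.8 dB.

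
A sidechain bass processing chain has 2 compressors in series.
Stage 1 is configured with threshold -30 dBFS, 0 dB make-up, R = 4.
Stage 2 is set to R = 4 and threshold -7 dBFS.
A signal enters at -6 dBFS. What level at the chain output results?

Stage 1: overshoot 24 dB → 24/4 = 6 dB → -24 dBFS.
Stage 2: -24 dBFS is at or below the -7 dBFS threshold — no compression; output -24 dBFS.

-24 dBFS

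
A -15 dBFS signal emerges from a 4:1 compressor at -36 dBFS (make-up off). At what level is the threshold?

Let T be the threshold. Output overshoot = (input overshoot)/R, so -36 − T = (-15 − T)/4.
4·(-36 − T) = -15 − T → 3·T = -144 − (-15) = -129.
T = -129/3 = -43 dBFS.

-43 dBFS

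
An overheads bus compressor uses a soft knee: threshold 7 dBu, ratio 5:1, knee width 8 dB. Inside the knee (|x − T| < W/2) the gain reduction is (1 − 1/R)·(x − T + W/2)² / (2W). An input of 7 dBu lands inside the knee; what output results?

6.2 dBu

x − T + W/2 = 7 − 7 + 4 = 4.
GR = (1 − 1/5) × 4² / 16 = 0.8 × 16 / 16 = 0.8 dB.
Output = 7 − 0.8 = 6.2 dBu.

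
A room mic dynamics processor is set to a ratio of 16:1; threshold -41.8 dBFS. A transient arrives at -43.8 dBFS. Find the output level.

-43.8 dBFS

-43.8 dBFS is 2 dB below the -41.8 dBFS threshold, so no gain reduction is applied.
Output = input = -43.8 dBFS.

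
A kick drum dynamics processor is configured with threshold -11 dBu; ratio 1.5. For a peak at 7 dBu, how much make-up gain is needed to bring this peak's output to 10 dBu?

9 dB

Without make-up, output = threshold + overshoot/1.5 = -11 + 12 = 1 dBu.
Gap to target: 9 dB.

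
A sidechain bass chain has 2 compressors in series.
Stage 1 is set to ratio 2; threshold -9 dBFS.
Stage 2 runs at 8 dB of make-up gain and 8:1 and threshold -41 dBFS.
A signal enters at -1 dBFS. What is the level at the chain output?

-28.5 dBFS

Stage 1: 8 dB above -9 dBFS, reduced 2:1 to 4 dB above → -5 dBFS.
Stage 2: overshoot 36 dB → 36/8 = 4.5 dB → -36.5 dBFS; +8 dB make-up → -28.5 dBFS.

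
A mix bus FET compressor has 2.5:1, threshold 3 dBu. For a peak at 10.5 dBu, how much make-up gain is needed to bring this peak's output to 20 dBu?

14 dB

Without make-up, output = threshold + overshoot/2.5 = 3 + 3 = 6 dBu.
Gap to target: 14 dB.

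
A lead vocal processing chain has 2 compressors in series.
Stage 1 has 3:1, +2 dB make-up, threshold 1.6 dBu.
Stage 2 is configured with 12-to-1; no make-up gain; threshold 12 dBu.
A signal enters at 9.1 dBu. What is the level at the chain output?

Stage 1: overshoot 7.5 dB → 7.5/3 = 2.5 dB → 4.1 dBu; +2 dB make-up → 6.1 dBu.
Stage 2: 6.1 dBu ≤ 12 dBu, so stage 2 doesn't engage; output 6.1 dBu.

6.1 dBu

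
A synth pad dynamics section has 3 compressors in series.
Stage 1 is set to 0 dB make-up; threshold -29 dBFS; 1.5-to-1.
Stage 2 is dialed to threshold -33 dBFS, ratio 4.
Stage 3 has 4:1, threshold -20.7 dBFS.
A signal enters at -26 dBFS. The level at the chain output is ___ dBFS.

Stage 1: -26 dBFS is 3 dB over -29 dBFS; at 1.5:1 that becomes 2 dB over, giving -27 dBFS.
Stage 2: overshoot 6 dB → 6/4 = 1.5 dB → -31.5 dBFS.
Stage 3: -31.5 dBFS ≤ -20.7 dBFS, so stage 3 doesn't engage; output -31.5 dBFS.

-31.5 dBFS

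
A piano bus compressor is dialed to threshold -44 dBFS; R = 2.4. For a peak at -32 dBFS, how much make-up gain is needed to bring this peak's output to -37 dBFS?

The peak compresses to -44 + 12/2.4 = -39 dBFS.
To reach -37 dBFS requires -37 − (-39) = 2 dB of make-up.

2 dB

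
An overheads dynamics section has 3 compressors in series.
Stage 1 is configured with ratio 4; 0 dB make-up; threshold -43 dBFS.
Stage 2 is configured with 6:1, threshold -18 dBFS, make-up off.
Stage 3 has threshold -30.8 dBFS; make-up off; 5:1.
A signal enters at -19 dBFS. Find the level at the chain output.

-37 dBFS

Stage 1: overshoot 24 dB → 24/4 = 6 dB → -37 dBFS.
Stage 2: -37 dBFS ≤ -18 dBFS, so stage 2 doesn't engage; output -37 dBFS.
Stage 3: below threshold (-37 ≤ -30.8); passes unchanged; output -37 dBFS.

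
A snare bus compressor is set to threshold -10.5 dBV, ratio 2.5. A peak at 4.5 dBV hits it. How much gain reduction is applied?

The signal is 15 dB above threshold.
A 2.5:1 ratio leaves 6 dB of that excess.
Gain reduction = 15 − 6 = 9 dB.

9 dB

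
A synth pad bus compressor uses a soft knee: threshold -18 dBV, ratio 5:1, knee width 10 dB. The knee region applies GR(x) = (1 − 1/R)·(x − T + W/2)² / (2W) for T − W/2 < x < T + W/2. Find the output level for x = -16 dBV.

x − T + W/2 = -16 − (-18) + 5 = 7.
GR = (1 − 1/5) × 7² / 20 = 0.8 × 49 / 20 = 1.96 dB.
Output = -16 − 1.96 = -17.96 dBV.

-17.96 dBV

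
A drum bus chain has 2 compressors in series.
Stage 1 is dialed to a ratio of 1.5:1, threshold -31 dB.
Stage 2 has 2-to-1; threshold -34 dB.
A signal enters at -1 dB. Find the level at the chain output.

Stage 1: overshoot 30 dB → 30/1.5 = 20 dB → -11 dB.
Stage 2: overshoot 23 dB → 23/2 = 11.5 dB → -22.5 dB.

-22.5 dB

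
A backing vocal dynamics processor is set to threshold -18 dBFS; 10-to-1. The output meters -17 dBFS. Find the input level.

Post-compression overshoot = -17 − (-18) = 1 dB.
Before 10:1 compression the overshoot was 1 × 10 = 10 dB, so input = -18 + 10 = -8 dBFS.

-8 dBFS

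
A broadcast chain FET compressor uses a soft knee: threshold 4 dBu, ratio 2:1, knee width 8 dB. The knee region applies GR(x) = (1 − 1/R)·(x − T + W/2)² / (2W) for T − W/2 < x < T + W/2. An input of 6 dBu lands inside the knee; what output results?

4.875 dBu

x − T + W/2 = 6 − 4 + 4 = 6.
GR = (1 − 1/2) × 6² / 16 = 0.5 × 36 / 16 = 1.125 dB.
Output = 6 − 1.125 = 4.875 dBu.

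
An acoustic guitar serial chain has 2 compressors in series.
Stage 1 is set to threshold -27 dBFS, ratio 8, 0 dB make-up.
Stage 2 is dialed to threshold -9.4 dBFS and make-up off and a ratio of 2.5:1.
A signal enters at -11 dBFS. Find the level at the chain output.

Stage 1: 16 dB above -27 dBFS, reduced 8:1 to 2 dB above → -25 dBFS.
Stage 2: -25 dBFS ≤ -9.4 dBFS, so stage 2 doesn't engage; output -25 dBFS.

-25 dBFS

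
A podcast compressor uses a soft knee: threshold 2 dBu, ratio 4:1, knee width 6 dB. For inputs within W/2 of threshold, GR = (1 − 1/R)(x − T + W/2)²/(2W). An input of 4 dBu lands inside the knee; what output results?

x − T + W/2 = 4 − 2 + 3 = 5.
GR = (1 − 1/4) × 5² / 12 = 0.75 × 25 / 12 = 1.5625 dB.
Output = 4 − 1.5625 = 2.4375 dBu.

2.4375 dBu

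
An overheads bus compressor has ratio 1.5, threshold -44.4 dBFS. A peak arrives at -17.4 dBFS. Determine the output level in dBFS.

Overshoot: -17.4 − (-44.4) = 27 dB.
At 1.5:1 the overshoot is divided by 1.5, leaving 18 dB above threshold.
That puts the output at -26.4 dBFS.

-26.4 dBFS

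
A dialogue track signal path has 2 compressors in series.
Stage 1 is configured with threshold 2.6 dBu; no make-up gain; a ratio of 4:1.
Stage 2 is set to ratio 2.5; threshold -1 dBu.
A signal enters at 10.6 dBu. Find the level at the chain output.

Stage 1: 10.6 dBu is 8 dB over 2.6 dBu; at 4:1 that becomes 2 dB over, giving 4.6 dBu.
Stage 2: overshoot 5.6 dB → 5.6/2.5 = 2.24 dB → 1.24 dBu.

1.24 dBu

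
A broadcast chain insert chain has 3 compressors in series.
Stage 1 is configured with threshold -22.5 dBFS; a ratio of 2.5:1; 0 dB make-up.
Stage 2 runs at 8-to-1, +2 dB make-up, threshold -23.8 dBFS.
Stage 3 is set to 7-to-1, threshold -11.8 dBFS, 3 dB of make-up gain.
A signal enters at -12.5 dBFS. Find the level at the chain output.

Stage 1: -12.5 dBFS is 10 dB over -22.5 dBFS; at 2.5:1 that becomes 4 dB over, giving -18.5 dBFS.
Stage 2: 5.3 dB above -23.8 dBFS, reduced 8:1 to 0.6625 dB above → -23.1375 dBFS; +2 dB make-up → -21.1375 dBFS.
Stage 3: -21.1375 dBFS is at or below the -11.8 dBFS threshold — no compression; make-up brings it to -18.1375 dBFS.

-18.1375 dBFS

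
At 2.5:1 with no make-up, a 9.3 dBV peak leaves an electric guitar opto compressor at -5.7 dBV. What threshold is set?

Input is 25 dB above T (since output overshoot × R = input overshoot: (-5.7 − T)·2.5 = 9.3 − T gives T = -15.7 dBV).
Check: -15.7 + (9.3 − (-15.7))/2.5 = -15.7 + 10 = -5.7 dBV. ✓

-15.7 dBV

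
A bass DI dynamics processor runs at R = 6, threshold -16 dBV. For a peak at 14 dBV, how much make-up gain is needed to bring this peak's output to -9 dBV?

Without make-up, output = threshold + overshoot/6 = -16 + 5 = -11 dBV.
Gap to target: 2 dB.

2 dB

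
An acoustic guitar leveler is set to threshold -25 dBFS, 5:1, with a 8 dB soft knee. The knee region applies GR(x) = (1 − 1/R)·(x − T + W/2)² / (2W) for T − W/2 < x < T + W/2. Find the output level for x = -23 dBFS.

x − T + W/2 = -23 − (-25) + 4 = 6.
GR = (1 − 1/5) × 6² / 16 = 0.8 × 36 / 16 = 1.8 dB.
Output = -23 − 1.8 = -24.8 dBFS.

-24.8 dBFS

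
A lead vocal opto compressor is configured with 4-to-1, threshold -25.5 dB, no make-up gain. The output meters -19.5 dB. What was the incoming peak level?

-1.5 dB

The compressed level sits -19.5 − (-25.5) = 6 dB over threshold.
Undo the ratio: input overshoot = 6 × 4 = 24 dB, giving input = -1.5 dB.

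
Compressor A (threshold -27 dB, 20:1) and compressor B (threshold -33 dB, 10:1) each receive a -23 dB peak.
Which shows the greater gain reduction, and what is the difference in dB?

A: overshoot 4 dB → output overshoot 0.2 dB → GR 3.8 dB.
B: overshoot 10 dB → output overshoot 1 dB → GR 9 dB.
Difference: 5.2 dB in favour of B.

B, by 5.2 dB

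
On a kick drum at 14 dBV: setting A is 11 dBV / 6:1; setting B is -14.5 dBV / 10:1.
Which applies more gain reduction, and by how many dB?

B, by 23.15 dB

A: GR = 3 − 3/6 = 2.5 dB.
B: GR = 28.5 − 28.5/10 = 25.65 dB.
Difference: 23.15 dB in favour of B.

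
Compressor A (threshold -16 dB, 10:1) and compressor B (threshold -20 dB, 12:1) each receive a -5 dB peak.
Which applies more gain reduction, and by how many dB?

B, by 3.85 dB

A: 11 dB over, compressed to 1.1 dB over, so 9.9 dB of GR.
B: 15 dB over, compressed to 1.25 dB over, so 13.75 dB of GR.
Difference: 3.85 dB in favour of B.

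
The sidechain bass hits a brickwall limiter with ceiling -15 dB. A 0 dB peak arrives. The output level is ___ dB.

-15 dB

A brickwall limiter is an ∞:1 compressor: any input above the ceiling is clamped to -15 dB.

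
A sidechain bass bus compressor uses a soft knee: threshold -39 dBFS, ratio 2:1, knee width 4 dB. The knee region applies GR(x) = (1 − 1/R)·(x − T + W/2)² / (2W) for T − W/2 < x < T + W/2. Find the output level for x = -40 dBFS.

-40.0625 dBFS

x − T + W/2 = -40 − (-39) + 2 = 1.
GR = (1 − 1/2) × 1² / 8 = 0.5 × 1 / 8 = 0.0625 dB.
Output = -40 − 0.0625 = -40.0625 dBFS.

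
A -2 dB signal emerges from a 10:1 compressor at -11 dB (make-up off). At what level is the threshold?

-12 dB

Let T be the threshold. Output overshoot = (input overshoot)/R, so -11 − T = (-2 − T)/10.
10·(-11 − T) = -2 − T → 9·T = -110 − (-2) = -108.
T = -108/9 = -12 dB.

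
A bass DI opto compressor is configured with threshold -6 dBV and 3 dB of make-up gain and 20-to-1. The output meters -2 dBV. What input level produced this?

14 dBV

Remove make-up: -2 − 3 = -5 dBV.
Post-compression overshoot = -5 − (-6) = 1 dB.
Input overshoot = R × output overshoot = 20 dB → input = -6 + 20 = 14 dBV.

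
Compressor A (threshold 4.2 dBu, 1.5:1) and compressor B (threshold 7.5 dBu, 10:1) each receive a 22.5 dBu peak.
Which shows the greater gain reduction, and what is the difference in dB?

B, by 7.4 dB

A: overshoot 18.3 dB → output overshoot 12.2 dB → GR 6.1 dB.
B: overshoot 15 dB → output overshoot 1.5 dB → GR 13.5 dB.
B reduces 7.4 dB more.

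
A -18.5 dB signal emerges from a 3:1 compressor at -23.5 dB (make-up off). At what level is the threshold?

Let T be the threshold. Output overshoot = (input overshoot)/R, so -23.5 − T = (-18.5 − T)/3.
3·(-23.5 − T) = -18.5 − T → 2·T = -70.5 − (-18.5) = -52.
T = -52/2 = -26 dB.

-26 dB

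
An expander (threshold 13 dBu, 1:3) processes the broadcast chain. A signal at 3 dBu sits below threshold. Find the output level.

The input is 10 dB below the 13 dBu threshold.
A 1:3 expander multiplies undershoot by 3: 10 × 3 = 30 dB below threshold.
Output = 13 − 30 = -17 dBu.

-17 dBu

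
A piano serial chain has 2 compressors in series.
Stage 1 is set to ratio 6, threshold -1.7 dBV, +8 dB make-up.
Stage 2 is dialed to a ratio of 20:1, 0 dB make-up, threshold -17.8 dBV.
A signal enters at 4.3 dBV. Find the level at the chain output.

Stage 1: overshoot 6 dB → 6/6 = 1 dB → -0.7 dBV; +8 dB make-up → 7.3 dBV.
Stage 2: 25.1 dB above -17.8 dBV, reduced 20:1 to 1.255 dB above → -16.545 dBV.

-16.545 dBV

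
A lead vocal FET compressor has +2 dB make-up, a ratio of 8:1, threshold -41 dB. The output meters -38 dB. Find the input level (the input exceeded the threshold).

-33 dB

Stripping the +2 dB make-up gives -40 dB at the gain stage.
The compressed level sits -40 − (-41) = 1 dB over threshold.
Undo the ratio: input overshoot = 1 × 8 = 8 dB, giving input = -33 dB.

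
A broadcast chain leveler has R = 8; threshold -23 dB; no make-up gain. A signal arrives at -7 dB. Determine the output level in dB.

-7 dB sits 16 dB over threshold.
At 8:1 the overshoot is divided by 8, leaving 2 dB above threshold.
So the level is -23 + 2 = -21 dB.

-21 dB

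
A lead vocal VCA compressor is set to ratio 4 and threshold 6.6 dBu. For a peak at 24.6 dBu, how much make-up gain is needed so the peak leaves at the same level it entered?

13.5 dB

Without make-up, output = threshold + overshoot/4 = 6.6 + 4.5 = 11.1 dBu.
Gap to target: 13.5 dB.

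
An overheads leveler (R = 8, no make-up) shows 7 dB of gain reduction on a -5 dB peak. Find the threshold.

-13 dB

Input is 8 dB above T (since output overshoot × R = input overshoot: (-12 − T)·8 = -5 − T gives T = -13 dB).
Check: -13 + (-5 − (-13))/8 = -13 + 1 = -12 dB. ✓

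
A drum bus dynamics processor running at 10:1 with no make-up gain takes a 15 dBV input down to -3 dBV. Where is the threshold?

Input is 20 dB above T (since output overshoot × R = input overshoot: (-3 − T)·10 = 15 − T gives T = -5 dBV).
Check: -5 + (15 − (-5))/10 = -5 + 2 = -3 dBV. ✓

-5 dBV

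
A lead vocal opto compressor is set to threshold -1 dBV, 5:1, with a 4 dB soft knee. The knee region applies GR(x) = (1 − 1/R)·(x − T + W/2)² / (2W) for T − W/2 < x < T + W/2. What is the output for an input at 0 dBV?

x − T + W/2 = 0 − (-1) + 2 = 3.
GR = (1 − 1/5) × 3² / 8 = 0.8 × 9 / 8 = 0.9 dB.
Output = 0 − 0.9 = -0.9 dBV.

-0.9 dBV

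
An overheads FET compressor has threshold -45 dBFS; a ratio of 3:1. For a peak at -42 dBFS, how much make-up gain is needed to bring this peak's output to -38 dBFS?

6 dB

The peak compresses to -45 + 3/3 = -44 dBFS.
To reach -38 dBFS requires -38 − (-44) = 6 dB of make-up.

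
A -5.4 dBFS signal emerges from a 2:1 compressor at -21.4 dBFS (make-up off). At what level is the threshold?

-37.4 dBFS

Gain reduction = -5.4 − (-21.4) = 16 dB; output overshoot = GR / (R − 1) = 16 / 1 = 16 dB.
Threshold = output − output overshoot = -21.4 − 16 = -37.4 dBFS.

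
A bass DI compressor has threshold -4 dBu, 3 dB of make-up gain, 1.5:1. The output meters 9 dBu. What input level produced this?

11 dBu

Remove make-up: 9 − 3 = 6 dBu.
Post-compression overshoot = 6 − (-4) = 10 dB.
Undo the ratio: input overshoot = 10 × 1.5 = 15 dB, giving input = 11 dBu.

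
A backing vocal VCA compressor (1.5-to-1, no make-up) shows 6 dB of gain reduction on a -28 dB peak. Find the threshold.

-46 dB

Let T be the threshold. Output overshoot = (input overshoot)/R, so -34 − T = (-28 − T)/1.5.
1.5·(-34 − T) = -28 − T → 0.5·T = -51 − (-28) = -23.
T = -23/0.5 = -46 dB.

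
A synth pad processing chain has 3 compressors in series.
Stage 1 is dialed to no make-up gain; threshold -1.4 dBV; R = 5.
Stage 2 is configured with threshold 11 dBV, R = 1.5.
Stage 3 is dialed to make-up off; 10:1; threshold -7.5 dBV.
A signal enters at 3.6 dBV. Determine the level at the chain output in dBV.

-6.79 dBV

Stage 1: 5 dB above -1.4 dBV, reduced 5:1 to 1 dB above → -0.4 dBV.
Stage 2: -0.4 dBV is at or below the 11 dBV threshold — no compression; output -0.4 dBV.
Stage 3: 7.1 dB above -7.5 dBV, reduced 10:1 to 0.71 dB above → -6.79 dBV.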